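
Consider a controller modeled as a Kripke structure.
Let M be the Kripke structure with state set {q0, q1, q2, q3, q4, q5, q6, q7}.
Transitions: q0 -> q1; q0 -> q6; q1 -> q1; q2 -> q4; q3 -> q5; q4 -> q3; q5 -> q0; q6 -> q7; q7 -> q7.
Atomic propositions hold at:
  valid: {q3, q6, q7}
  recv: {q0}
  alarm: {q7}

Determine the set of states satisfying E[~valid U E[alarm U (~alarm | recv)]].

Sat(~valid) = {q0, q1, q2, q4, q5}
Sat(~alarm) = {q0, q1, q2, q3, q4, q5, q6}
Sat(~alarm | recv) = {q0, q1, q2, q3, q4, q5, q6}
E[alarm U (~alarm | recv)]: least fixpoint, start Z0 = Sat((~alarm | recv)) = {q0, q1, q2, q3, q4, q5, q6}, add states in Sat(alarm) with some successor in Z. Already a fixed point.
Sat(E[alarm U (~alarm | recv)]) = {q0, q1, q2, q3, q4, q5, q6}
E[~valid U E[alarm U (~alarm | recv)]]: least fixpoint, start Z0 = Sat(E[alarm U (~alarm | recv)]) = {q0, q1, q2, q3, q4, q5, q6}, add states in Sat(~valid) with some successor in Z. Already a fixed point.
Sat(E[~valid U E[alarm U (~alarm | recv)]]) = {q0, q1, q2, q3, q4, q5, q6}

{q0, q1, q2, q3, q4, q5, q6}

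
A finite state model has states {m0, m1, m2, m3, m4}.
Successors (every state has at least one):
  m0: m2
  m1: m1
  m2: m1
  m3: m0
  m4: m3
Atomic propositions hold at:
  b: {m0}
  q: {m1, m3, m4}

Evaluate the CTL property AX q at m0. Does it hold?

Sat(AX q) = {s : every successor in {m1, m3, m4}} = {m1, m2, m4}
m0 ∉ Sat(AX q) = {m1, m2, m4}, so the formula does not hold at m0.

No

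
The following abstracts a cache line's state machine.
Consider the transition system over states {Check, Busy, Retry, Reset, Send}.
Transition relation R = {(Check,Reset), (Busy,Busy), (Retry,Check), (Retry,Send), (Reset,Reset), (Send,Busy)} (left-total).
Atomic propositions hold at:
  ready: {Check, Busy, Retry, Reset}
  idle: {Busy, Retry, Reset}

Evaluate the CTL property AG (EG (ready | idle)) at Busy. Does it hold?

Sat(ready | idle) = {Check, Busy, Retry, Reset}
EG (ready | idle): greatest fixpoint, start Z0 = {Check, Busy, Retry, Reset}, keep only states in Sat with some successor in Z. Already a fixed point.
Sat(EG (ready | idle)) = {Check, Busy, Retry, Reset}
AG (EG (ready | idle)): greatest fixpoint, start Z0 = {Check, Busy, Retry, Reset}, keep only states in Sat with every successor in Z. Z1 = {Check, Busy, Reset}; fixed.
Sat(AG (EG (ready | idle))) = {Check, Busy, Reset}
Busy ∈ Sat(AG (EG (ready | idle))) = {Check, Busy, Reset}, so the formula holds at Busy.

Yes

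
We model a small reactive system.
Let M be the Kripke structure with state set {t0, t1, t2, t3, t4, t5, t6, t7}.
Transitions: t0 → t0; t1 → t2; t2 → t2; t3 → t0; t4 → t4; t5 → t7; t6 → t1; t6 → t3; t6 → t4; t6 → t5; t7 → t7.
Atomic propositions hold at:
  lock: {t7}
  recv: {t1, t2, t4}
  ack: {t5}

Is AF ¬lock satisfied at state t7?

Sat(¬lock) = {t0, t1, t2, t3, t4, t5, t6}
AF ¬lock: least fixpoint, start Z0 = {t0, t1, t2, t3, t4, t5, t6}, add states with every successor in Z. Already a fixed point.
Sat(AF ¬lock) = {t0, t1, t2, t3, t4, t5, t6}
t7 ∉ Sat(AF ¬lock) = {t0, t1, t2, t3, t4, t5, t6}, so the formula does not hold at t7.

No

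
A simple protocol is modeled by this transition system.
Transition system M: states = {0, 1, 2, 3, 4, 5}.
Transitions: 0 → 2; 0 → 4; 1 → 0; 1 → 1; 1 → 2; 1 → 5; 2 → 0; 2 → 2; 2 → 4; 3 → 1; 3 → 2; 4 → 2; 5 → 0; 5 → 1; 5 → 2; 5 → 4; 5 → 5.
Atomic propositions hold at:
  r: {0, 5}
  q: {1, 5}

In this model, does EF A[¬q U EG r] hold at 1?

Sat(¬q) = {0, 2, 3, 4}
EG r: greatest fixpoint, start Z0 = {0, 5}, keep only states in Sat with some successor in Z. Z1 = {5}; fixed.
Sat(EG r) = {5}
A[¬q U EG r]: least fixpoint, start Z0 = Sat(EG r) = {5}, add states in Sat(¬q) with every successor in Z. Already a fixed point.
Sat(A[¬q U EG r]) = {5}
EF A[¬q U EG r]: least fixpoint, start Z0 = {5}, add states with some successor in Z. Z1 = {1, 5}; Z2 = {1, 3, 5}; fixed.
Sat(EF A[¬q U EG r]) = {1, 3, 5}
1 ∈ Sat(EF A[¬q U EG r]) = {1, 3, 5}, so the formula holds at 1.

Yes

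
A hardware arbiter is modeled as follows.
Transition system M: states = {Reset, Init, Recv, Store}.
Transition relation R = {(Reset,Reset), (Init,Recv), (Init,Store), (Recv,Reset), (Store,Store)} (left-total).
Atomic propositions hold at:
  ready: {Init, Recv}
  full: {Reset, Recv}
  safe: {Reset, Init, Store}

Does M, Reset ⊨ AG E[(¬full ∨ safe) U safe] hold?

Sat(¬full) = {Init, Store}
Sat(¬full ∨ safe) = {Reset, Init, Store}
E[(¬full ∨ safe) U safe]: least fixpoint, start Z0 = Sat(safe) = {Reset, Init, Store}, add states in Sat(¬full ∨ safe) with some successor in Z. Already a fixed point.
Sat(E[(¬full ∨ safe) U safe]) = {Reset, Init, Store}
AG E[(¬full ∨ safe) U safe]: greatest fixpoint, start Z0 = {Reset, Init, Store}, keep only states in Sat with every successor in Z. Z1 = {Reset, Store}; fixed.
Sat(AG E[(¬full ∨ safe) U safe]) = {Reset, Store}
Reset ∈ Sat(AG E[(¬full ∨ safe) U safe]) = {Reset, Store}, so the formula holds at Reset.

Yes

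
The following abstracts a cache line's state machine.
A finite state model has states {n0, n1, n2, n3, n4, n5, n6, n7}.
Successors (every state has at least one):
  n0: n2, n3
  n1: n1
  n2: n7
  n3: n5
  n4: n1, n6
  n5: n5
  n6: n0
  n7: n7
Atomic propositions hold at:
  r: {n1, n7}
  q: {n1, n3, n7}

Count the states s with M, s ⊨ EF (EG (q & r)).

6

Sat(q & r) = {n1, n7}
EG (q & r): greatest fixpoint, start Z0 = {n1, n7}, keep only states in Sat with some successor in Z. Already a fixed point.
Sat(EG (q & r)) = {n1, n7}
EF (EG (q & r)): least fixpoint, start Z0 = {n1, n7}, add states with some successor in Z. Z1 = {n1, n2, n4, n7}; Z2 = {n0, n1, n2, n4, n7}; Z3 = {n0, n1, n2, n4, n6, n7}; fixed.
Sat(EF (EG (q & r))) = {n0, n1, n2, n4, n6, n7}
|Sat(EF (EG (q & r)))| = |{n0, n1, n2, n4, n6, n7}| = 6.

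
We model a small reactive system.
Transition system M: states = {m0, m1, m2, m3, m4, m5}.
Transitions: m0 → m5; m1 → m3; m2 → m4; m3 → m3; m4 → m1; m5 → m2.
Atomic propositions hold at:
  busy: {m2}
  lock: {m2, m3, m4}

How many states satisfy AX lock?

4

Sat(AX lock) = {s : every successor in {m2, m3, m4}} = {m1, m2, m3, m5}
|Sat(AX lock)| = |{m1, m2, m3, m5}| = 4.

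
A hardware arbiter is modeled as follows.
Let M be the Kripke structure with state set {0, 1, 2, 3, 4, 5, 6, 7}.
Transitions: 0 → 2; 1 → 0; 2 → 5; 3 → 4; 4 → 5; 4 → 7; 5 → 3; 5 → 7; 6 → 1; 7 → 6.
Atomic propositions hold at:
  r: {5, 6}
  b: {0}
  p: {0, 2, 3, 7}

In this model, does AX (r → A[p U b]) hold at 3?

A[p U b]: least fixpoint, start Z0 = Sat(b) = {0}, add states in Sat(p) with every successor in Z. Already a fixed point.
Sat(A[p U b]) = {0}
Sat(r → A[p U b]) = {0, 1, 2, 3, 4, 7}
Sat(AX (r → A[p U b])) = {s : every successor in {0, 1, 2, 3, 4, 7}} = {0, 1, 3, 5, 6}
3 ∈ Sat(AX (r → A[p U b])) = {0, 1, 3, 5, 6}, so the formula holds at 3.

Yes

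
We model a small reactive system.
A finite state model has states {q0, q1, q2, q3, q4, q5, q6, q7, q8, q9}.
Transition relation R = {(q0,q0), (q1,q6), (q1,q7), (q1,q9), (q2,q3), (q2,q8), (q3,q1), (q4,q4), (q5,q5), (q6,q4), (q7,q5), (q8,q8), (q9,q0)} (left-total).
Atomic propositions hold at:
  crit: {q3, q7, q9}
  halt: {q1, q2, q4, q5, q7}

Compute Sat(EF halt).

{q1, q2, q3, q4, q5, q6, q7}

EF halt: least fixpoint, start Z0 = {q1, q2, q4, q5, q7}, add states with some successor in Z. Z1 = {q1, q2, q3, q4, q5, q6, q7}; fixed.
Sat(EF halt) = {q1, q2, q3, q4, q5, q6, q7}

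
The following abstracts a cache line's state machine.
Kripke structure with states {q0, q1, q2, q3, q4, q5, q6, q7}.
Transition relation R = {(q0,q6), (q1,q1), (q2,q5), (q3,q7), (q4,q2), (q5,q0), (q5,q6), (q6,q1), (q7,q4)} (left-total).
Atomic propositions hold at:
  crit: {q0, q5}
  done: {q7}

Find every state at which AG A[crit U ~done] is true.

Sat(~done) = {q0, q1, q2, q3, q4, q5, q6}
A[crit U ~done]: least fixpoint, start Z0 = Sat(~done) = {q0, q1, q2, q3, q4, q5, q6}, add states in Sat(crit) with every successor in Z. Already a fixed point.
Sat(A[crit U ~done]) = {q0, q1, q2, q3, q4, q5, q6}
AG A[crit U ~done]: greatest fixpoint, start Z0 = {q0, q1, q2, q3, q4, q5, q6}, keep only states in Sat with every successor in Z. Z1 = {q0, q1, q2, q4, q5, q6}; fixed.
Sat(AG A[crit U ~done]) = {q0, q1, q2, q4, q5, q6}

{q0, q1, q2, q4, q5, q6}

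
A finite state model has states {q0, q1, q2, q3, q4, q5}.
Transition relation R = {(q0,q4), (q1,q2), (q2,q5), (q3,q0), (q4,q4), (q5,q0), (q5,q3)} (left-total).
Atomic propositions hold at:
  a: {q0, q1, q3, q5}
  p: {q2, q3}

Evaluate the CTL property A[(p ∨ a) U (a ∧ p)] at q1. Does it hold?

No

Sat(p ∨ a) = {q0, q1, q2, q3, q5}
Sat(a ∧ p) = {q3}
A[(p ∨ a) U (a ∧ p)]: least fixpoint, start Z0 = Sat((a ∧ p)) = {q3}, add states in Sat(p ∨ a) with every successor in Z. Already a fixed point.
Sat(A[(p ∨ a) U (a ∧ p)]) = {q3}
q1 ∉ Sat(A[(p ∨ a) U (a ∧ p)]) = {q3}, so the formula does not hold at q1.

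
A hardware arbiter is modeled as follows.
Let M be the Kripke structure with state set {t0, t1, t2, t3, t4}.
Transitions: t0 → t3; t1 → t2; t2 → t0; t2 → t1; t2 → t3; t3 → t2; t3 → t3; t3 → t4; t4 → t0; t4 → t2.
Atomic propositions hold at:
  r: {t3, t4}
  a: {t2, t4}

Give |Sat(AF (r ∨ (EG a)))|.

EG a: greatest fixpoint, start Z0 = {t2, t4}, keep only states in Sat with some successor in Z. Z1 = {t4}; Z2 = ∅; fixed.
Sat(EG a) = ∅
Sat(r ∨ (EG a)) = {t3, t4}
AF (r ∨ (EG a)): least fixpoint, start Z0 = {t3, t4}, add states with every successor in Z. Z1 = {t0, t3, t4}; fixed.
Sat(AF (r ∨ (EG a))) = {t0, t3, t4}
|Sat(AF (r ∨ (EG a)))| = |{t0, t3, t4}| = 3.

3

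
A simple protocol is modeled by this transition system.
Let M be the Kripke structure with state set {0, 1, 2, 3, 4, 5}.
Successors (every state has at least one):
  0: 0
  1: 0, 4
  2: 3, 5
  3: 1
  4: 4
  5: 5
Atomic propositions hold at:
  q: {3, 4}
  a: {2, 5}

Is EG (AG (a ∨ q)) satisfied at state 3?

Sat(a ∨ q) = {2, 3, 4, 5}
AG (a ∨ q): greatest fixpoint, start Z0 = {2, 3, 4, 5}, keep only states in Sat with every successor in Z. Z1 = {2, 4, 5}; Z2 = {4, 5}; fixed.
Sat(AG (a ∨ q)) = {4, 5}
EG (AG (a ∨ q)): greatest fixpoint, start Z0 = {4, 5}, keep only states in Sat with some successor in Z. Already a fixed point.
Sat(EG (AG (a ∨ q))) = {4, 5}
3 ∉ Sat(EG (AG (a ∨ q))) = {4, 5}, so the formula does not hold at 3.

No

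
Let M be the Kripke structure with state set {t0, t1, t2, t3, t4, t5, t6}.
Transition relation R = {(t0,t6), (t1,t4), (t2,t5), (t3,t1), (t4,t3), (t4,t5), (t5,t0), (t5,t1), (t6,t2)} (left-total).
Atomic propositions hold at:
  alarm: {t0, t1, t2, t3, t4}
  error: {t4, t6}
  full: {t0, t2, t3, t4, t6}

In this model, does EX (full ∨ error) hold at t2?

No

Sat(full ∨ error) = {t0, t2, t3, t4, t6}
Sat(EX (full ∨ error)) = {s : some successor in {t0, t2, t3, t4, t6}} = {t0, t1, t4, t5, t6}
t2 ∉ Sat(EX (full ∨ error)) = {t0, t1, t4, t5, t6}, so the formula does not hold at t2.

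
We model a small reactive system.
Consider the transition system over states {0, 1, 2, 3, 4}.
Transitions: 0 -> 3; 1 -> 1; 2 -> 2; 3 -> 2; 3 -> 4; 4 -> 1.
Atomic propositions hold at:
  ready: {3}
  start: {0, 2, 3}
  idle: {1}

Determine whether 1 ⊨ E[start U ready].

E[start U ready]: least fixpoint, start Z0 = Sat(ready) = {3}, add states in Sat(start) with some successor in Z. Z1 = {0, 3}; fixed.
Sat(E[start U ready]) = {0, 3}
1 ∉ Sat(E[start U ready]) = {0, 3}, so the formula does not hold at 1.

No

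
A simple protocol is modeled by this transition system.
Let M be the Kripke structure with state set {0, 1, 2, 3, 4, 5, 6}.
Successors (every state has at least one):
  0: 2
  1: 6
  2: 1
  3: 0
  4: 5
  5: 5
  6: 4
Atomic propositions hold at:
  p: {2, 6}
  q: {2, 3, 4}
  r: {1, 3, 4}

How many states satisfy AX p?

2

Sat(AX p) = {s : every successor in {2, 6}} = {0, 1}
|Sat(AX p)| = |{0, 1}| = 2.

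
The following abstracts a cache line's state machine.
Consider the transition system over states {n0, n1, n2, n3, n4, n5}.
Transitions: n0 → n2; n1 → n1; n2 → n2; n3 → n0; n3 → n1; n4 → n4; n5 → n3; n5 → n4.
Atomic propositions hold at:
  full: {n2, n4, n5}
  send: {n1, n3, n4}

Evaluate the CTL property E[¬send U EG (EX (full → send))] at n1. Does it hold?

Sat(¬send) = {n0, n2, n5}
Sat(full → send) = {n0, n1, n3, n4}
Sat(EX (full → send)) = {s : some successor in {n0, n1, n3, n4}} = {n1, n3, n4, n5}
EG (EX (full → send)): greatest fixpoint, start Z0 = {n1, n3, n4, n5}, keep only states in Sat with some successor in Z. Already a fixed point.
Sat(EG (EX (full → send))) = {n1, n3, n4, n5}
E[¬send U EG (EX (full → send))]: least fixpoint, start Z0 = Sat(EG (EX (full → send))) = {n1, n3, n4, n5}, add states in Sat(¬send) with some successor in Z. Already a fixed point.
Sat(E[¬send U EG (EX (full → send))]) = {n1, n3, n4, n5}
n1 ∈ Sat(E[¬send U EG (EX (full → send))]) = {n1, n3, n4, n5}, so the formula holds at n1.

Yes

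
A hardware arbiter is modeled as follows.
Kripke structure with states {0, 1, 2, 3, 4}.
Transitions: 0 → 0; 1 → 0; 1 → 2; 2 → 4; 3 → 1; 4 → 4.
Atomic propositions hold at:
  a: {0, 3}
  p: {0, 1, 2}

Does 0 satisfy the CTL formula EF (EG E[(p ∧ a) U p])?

Yes

Sat(p ∧ a) = {0}
E[(p ∧ a) U p]: least fixpoint, start Z0 = Sat(p) = {0, 1, 2}, add states in Sat(p ∧ a) with some successor in Z. Already a fixed point.
Sat(E[(p ∧ a) U p]) = {0, 1, 2}
EG E[(p ∧ a) U p]: greatest fixpoint, start Z0 = {0, 1, 2}, keep only states in Sat with some successor in Z. Z1 = {0, 1}; fixed.
Sat(EG E[(p ∧ a) U p]) = {0, 1}
EF (EG E[(p ∧ a) U p]): least fixpoint, start Z0 = {0, 1}, add states with some successor in Z. Z1 = {0, 1, 3}; fixed.
Sat(EF (EG E[(p ∧ a) U p])) = {0, 1, 3}
0 ∈ Sat(EF (EG E[(p ∧ a) U p])) = {0, 1, 3}, so the formula holds at 0.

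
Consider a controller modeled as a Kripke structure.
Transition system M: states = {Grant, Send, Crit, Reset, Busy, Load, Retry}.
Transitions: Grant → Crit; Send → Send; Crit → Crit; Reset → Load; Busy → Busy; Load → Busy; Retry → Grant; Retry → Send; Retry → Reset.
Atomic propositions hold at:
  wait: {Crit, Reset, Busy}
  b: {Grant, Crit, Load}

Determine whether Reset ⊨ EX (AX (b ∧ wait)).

No

Sat(b ∧ wait) = {Crit}
Sat(AX (b ∧ wait)) = {s : every successor in {Crit}} = {Grant, Crit}
Sat(EX (AX (b ∧ wait))) = {s : some successor in {Grant, Crit}} = {Grant, Crit, Retry}
Reset ∉ Sat(EX (AX (b ∧ wait))) = {Grant, Crit, Retry}, so the formula does not hold at Reset.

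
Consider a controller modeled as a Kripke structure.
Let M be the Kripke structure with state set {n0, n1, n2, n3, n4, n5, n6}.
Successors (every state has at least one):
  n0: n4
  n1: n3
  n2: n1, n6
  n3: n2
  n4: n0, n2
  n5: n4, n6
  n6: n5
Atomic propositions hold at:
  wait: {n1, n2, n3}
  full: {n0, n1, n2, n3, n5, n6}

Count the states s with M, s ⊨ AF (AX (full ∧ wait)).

2

Sat(full ∧ wait) = {n1, n2, n3}
Sat(AX (full ∧ wait)) = {s : every successor in {n1, n2, n3}} = {n1, n3}
AF (AX (full ∧ wait)): least fixpoint, start Z0 = {n1, n3}, add states with every successor in Z. Already a fixed point.
Sat(AF (AX (full ∧ wait))) = {n1, n3}
|Sat(AF (AX (full ∧ wait)))| = |{n1, n3}| = 2.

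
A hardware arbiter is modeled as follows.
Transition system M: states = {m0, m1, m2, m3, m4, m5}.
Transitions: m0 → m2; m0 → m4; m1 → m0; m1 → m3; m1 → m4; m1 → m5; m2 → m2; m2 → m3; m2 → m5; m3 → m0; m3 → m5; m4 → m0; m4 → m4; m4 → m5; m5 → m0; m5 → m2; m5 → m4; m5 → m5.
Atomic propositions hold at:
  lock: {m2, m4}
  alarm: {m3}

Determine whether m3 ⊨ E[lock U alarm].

Yes

E[lock U alarm]: least fixpoint, start Z0 = Sat(alarm) = {m3}, add states in Sat(lock) with some successor in Z. Z1 = {m2, m3}; fixed.
Sat(E[lock U alarm]) = {m2, m3}
m3 ∈ Sat(E[lock U alarm]) = {m2, m3}, so the formula holds at m3.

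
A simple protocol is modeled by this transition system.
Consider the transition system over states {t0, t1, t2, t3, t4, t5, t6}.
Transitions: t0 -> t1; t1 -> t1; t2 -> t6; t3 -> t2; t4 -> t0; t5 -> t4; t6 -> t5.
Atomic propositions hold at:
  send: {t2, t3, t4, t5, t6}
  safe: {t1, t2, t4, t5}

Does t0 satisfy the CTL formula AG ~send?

Sat(~send) = {t0, t1}
AG ~send: greatest fixpoint, start Z0 = {t0, t1}, keep only states in Sat with every successor in Z. Already a fixed point.
Sat(AG ~send) = {t0, t1}
t0 ∈ Sat(AG ~send) = {t0, t1}, so the formula holds at t0.

Yes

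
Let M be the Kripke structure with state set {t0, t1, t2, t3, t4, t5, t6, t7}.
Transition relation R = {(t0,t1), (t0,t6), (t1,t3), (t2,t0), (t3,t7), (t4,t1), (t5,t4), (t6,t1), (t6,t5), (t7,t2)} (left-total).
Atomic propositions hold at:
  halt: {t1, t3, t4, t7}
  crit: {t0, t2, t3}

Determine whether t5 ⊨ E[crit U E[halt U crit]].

E[halt U crit]: least fixpoint, start Z0 = Sat(crit) = {t0, t2, t3}, add states in Sat(halt) with some successor in Z. Z1 = {t0, t1, t2, t3, t7}; Z2 = {t0, t1, t2, t3, t4, t7}; fixed.
Sat(E[halt U crit]) = {t0, t1, t2, t3, t4, t7}
E[crit U E[halt U crit]]: least fixpoint, start Z0 = Sat(E[halt U crit]) = {t0, t1, t2, t3, t4, t7}, add states in Sat(crit) with some successor in Z. Already a fixed point.
Sat(E[crit U E[halt U crit]]) = {t0, t1, t2, t3, t4, t7}
t5 ∉ Sat(E[crit U E[halt U crit]]) = {t0, t1, t2, t3, t4, t7}, so the formula does not hold at t5.

No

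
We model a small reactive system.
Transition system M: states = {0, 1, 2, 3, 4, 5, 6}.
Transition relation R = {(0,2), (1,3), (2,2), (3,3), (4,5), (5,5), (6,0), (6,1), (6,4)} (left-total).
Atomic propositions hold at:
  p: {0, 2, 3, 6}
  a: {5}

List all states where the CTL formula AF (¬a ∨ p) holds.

{0, 1, 2, 3, 4, 6}

Sat(¬a) = {0, 1, 2, 3, 4, 6}
Sat(¬a ∨ p) = {0, 1, 2, 3, 4, 6}
AF (¬a ∨ p): least fixpoint, start Z0 = {0, 1, 2, 3, 4, 6}, add states with every successor in Z. Already a fixed point.
Sat(AF (¬a ∨ p)) = {0, 1, 2, 3, 4, 6}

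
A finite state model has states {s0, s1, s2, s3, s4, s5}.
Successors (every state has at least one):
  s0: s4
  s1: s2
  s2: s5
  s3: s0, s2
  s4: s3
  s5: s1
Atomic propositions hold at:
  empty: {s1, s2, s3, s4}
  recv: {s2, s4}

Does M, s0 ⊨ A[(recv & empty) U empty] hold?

No

Sat(recv & empty) = {s2, s4}
A[(recv & empty) U empty]: least fixpoint, start Z0 = Sat(empty) = {s1, s2, s3, s4}, add states in Sat(recv & empty) with every successor in Z. Already a fixed point.
Sat(A[(recv & empty) U empty]) = {s1, s2, s3, s4}
s0 ∉ Sat(A[(recv & empty) U empty]) = {s1, s2, s3, s4}, so the formula does not hold at s0.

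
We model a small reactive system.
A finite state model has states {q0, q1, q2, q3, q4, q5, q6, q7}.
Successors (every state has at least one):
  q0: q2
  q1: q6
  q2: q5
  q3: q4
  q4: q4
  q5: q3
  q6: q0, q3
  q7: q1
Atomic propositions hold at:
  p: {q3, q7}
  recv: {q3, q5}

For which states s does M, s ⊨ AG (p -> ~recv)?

{q4}

Sat(~recv) = {q0, q1, q2, q4, q6, q7}
Sat(p -> ~recv) = {q0, q1, q2, q4, q5, q6, q7}
AG (p -> ~recv): greatest fixpoint, start Z0 = {q0, q1, q2, q4, q5, q6, q7}, keep only states in Sat with every successor in Z. Z1 = {q0, q1, q2, q4, q7}; Z2 = {q0, q4, q7}; Z3 = {q4}; fixed.
Sat(AG (p -> ~recv)) = {q4}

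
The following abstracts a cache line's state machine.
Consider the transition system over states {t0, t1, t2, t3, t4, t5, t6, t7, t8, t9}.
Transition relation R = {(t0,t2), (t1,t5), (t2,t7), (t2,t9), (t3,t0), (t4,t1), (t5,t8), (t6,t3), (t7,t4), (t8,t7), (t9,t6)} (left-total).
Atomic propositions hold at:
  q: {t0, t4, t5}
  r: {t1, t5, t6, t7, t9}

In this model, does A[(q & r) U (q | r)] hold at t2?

No

Sat(q & r) = {t5}
Sat(q | r) = {t0, t1, t4, t5, t6, t7, t9}
A[(q & r) U (q | r)]: least fixpoint, start Z0 = Sat((q | r)) = {t0, t1, t4, t5, t6, t7, t9}, add states in Sat(q & r) with every successor in Z. Already a fixed point.
Sat(A[(q & r) U (q | r)]) = {t0, t1, t4, t5, t6, t7, t9}
t2 ∉ Sat(A[(q & r) U (q | r)]) = {t0, t1, t4, t5, t6, t7, t9}, so the formula does not hold at t2.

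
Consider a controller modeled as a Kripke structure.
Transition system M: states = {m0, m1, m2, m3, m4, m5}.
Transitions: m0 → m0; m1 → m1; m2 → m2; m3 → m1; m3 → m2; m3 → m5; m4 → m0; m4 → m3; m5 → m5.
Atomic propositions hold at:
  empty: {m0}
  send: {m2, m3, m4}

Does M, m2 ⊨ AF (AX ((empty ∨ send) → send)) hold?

Yes

Sat(empty ∨ send) = {m0, m2, m3, m4}
Sat((empty ∨ send) → send) = {m1, m2, m3, m4, m5}
Sat(AX ((empty ∨ send) → send)) = {s : every successor in {m1, m2, m3, m4, m5}} = {m1, m2, m3, m5}
AF (AX ((empty ∨ send) → send)): least fixpoint, start Z0 = {m1, m2, m3, m5}, add states with every successor in Z. Already a fixed point.
Sat(AF (AX ((empty ∨ send) → send))) = {m1, m2, m3, m5}
m2 ∈ Sat(AF (AX ((empty ∨ send) → send))) = {m1, m2, m3, m5}, so the formula holds at m2.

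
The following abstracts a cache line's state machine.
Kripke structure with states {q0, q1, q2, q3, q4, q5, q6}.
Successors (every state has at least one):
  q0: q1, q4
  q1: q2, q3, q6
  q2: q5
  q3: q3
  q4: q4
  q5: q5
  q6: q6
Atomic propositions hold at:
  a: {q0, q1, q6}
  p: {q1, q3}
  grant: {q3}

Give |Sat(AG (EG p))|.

1

EG p: greatest fixpoint, start Z0 = {q1, q3}, keep only states in Sat with some successor in Z. Already a fixed point.
Sat(EG p) = {q1, q3}
AG (EG p): greatest fixpoint, start Z0 = {q1, q3}, keep only states in Sat with every successor in Z. Z1 = {q3}; fixed.
Sat(AG (EG p)) = {q3}
|Sat(AG (EG p))| = |{q3}| = 1.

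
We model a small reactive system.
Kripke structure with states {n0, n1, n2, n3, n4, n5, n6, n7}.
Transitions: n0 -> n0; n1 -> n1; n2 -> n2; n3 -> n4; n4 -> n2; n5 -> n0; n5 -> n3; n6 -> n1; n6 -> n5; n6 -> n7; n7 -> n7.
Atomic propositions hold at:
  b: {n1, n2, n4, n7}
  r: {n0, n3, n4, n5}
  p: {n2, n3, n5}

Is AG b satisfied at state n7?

AG b: greatest fixpoint, start Z0 = {n1, n2, n4, n7}, keep only states in Sat with every successor in Z. Already a fixed point.
Sat(AG b) = {n1, n2, n4, n7}
n7 ∈ Sat(AG b) = {n1, n2, n4, n7}, so the formula holds at n7.

Yes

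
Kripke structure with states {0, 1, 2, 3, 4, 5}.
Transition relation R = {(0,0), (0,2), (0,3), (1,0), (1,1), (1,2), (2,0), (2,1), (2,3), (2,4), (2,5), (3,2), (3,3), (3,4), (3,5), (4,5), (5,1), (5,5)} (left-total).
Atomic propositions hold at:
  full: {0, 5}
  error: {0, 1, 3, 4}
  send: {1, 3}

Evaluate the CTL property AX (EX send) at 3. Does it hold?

No

Sat(EX send) = {s : some successor in {1, 3}} = {0, 1, 2, 3, 5}
Sat(AX (EX send)) = {s : every successor in {0, 1, 2, 3, 5}} = {0, 1, 4, 5}
3 ∉ Sat(AX (EX send)) = {0, 1, 4, 5}, so the formula does not hold at 3.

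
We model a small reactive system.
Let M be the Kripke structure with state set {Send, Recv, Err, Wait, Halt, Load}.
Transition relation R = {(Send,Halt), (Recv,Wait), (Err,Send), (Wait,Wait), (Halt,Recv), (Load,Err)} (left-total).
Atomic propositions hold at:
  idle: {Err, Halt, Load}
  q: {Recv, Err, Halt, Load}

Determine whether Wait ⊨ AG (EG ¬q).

Yes

Sat(¬q) = {Send, Wait}
EG ¬q: greatest fixpoint, start Z0 = {Send, Wait}, keep only states in Sat with some successor in Z. Z1 = {Wait}; fixed.
Sat(EG ¬q) = {Wait}
AG (EG ¬q): greatest fixpoint, start Z0 = {Wait}, keep only states in Sat with every successor in Z. Already a fixed point.
Sat(AG (EG ¬q)) = {Wait}
Wait ∈ Sat(AG (EG ¬q)) = {Wait}, so the formula holds at Wait.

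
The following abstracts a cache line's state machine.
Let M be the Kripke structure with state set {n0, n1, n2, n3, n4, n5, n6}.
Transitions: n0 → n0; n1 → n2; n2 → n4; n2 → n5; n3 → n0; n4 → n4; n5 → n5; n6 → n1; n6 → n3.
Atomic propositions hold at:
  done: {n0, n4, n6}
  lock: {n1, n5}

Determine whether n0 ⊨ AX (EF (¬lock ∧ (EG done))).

Yes

Sat(¬lock) = {n0, n2, n3, n4, n6}
EG done: greatest fixpoint, start Z0 = {n0, n4, n6}, keep only states in Sat with some successor in Z. Z1 = {n0, n4}; fixed.
Sat(EG done) = {n0, n4}
Sat(¬lock ∧ (EG done)) = {n0, n4}
EF (¬lock ∧ (EG done)): least fixpoint, start Z0 = {n0, n4}, add states with some successor in Z. Z1 = {n0, n2, n3, n4}; Z2 = {n0, n1, n2, n3, n4, n6}; fixed.
Sat(EF (¬lock ∧ (EG done))) = {n0, n1, n2, n3, n4, n6}
Sat(AX (EF (¬lock ∧ (EG done)))) = {s : every successor in {n0, n1, n2, n3, n4, n6}} = {n0, n1, n3, n4, n6}
n0 ∈ Sat(AX (EF (¬lock ∧ (EG done)))) = {n0, n1, n3, n4, n6}, so the formula holds at n0.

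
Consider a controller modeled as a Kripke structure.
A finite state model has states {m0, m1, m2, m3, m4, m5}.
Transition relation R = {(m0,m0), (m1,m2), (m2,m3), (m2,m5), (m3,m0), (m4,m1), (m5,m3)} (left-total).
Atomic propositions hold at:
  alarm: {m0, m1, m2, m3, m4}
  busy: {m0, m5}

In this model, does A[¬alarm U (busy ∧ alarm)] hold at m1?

Sat(¬alarm) = {m5}
Sat(busy ∧ alarm) = {m0}
A[¬alarm U (busy ∧ alarm)]: least fixpoint, start Z0 = Sat((busy ∧ alarm)) = {m0}, add states in Sat(¬alarm) with every successor in Z. Already a fixed point.
Sat(A[¬alarm U (busy ∧ alarm)]) = {m0}
m1 ∉ Sat(A[¬alarm U (busy ∧ alarm)]) = {m0}, so the formula does not hold at m1.

No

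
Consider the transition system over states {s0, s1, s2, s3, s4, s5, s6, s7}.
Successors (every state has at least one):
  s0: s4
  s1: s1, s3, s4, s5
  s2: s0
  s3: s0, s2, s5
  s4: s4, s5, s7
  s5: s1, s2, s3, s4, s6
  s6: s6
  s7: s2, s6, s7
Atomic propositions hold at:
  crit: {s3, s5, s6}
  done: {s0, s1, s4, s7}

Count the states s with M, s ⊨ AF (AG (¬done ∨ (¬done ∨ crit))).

1

Sat(¬done) = {s2, s3, s5, s6}
Sat(¬done ∨ crit) = {s2, s3, s5, s6}
Sat(¬done ∨ (¬done ∨ crit)) = {s2, s3, s5, s6}
AG (¬done ∨ (¬done ∨ crit)): greatest fixpoint, start Z0 = {s2, s3, s5, s6}, keep only states in Sat with every successor in Z. Z1 = {s6}; fixed.
Sat(AG (¬done ∨ (¬done ∨ crit))) = {s6}
AF (AG (¬done ∨ (¬done ∨ crit))): least fixpoint, start Z0 = {s6}, add states with every successor in Z. Already a fixed point.
Sat(AF (AG (¬done ∨ (¬done ∨ crit)))) = {s6}
|Sat(AF (AG (¬done ∨ (¬done ∨ crit))))| = |{s6}| = 1.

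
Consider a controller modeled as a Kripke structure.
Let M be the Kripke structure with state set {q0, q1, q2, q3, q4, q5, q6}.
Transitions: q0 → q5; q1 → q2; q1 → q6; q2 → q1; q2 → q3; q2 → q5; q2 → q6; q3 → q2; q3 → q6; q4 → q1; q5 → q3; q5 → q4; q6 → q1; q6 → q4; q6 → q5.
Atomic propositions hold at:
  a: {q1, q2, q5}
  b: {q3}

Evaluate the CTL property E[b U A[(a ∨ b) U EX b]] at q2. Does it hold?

Sat(a ∨ b) = {q1, q2, q3, q5}
Sat(EX b) = {s : some successor in {q3}} = {q2, q5}
A[(a ∨ b) U EX b]: least fixpoint, start Z0 = Sat(EX b) = {q2, q5}, add states in Sat(a ∨ b) with every successor in Z. Already a fixed point.
Sat(A[(a ∨ b) U EX b]) = {q2, q5}
E[b U A[(a ∨ b) U EX b]]: least fixpoint, start Z0 = Sat(A[(a ∨ b) U EX b]) = {q2, q5}, add states in Sat(b) with some successor in Z. Z1 = {q2, q3, q5}; fixed.
Sat(E[b U A[(a ∨ b) U EX b]]) = {q2, q3, q5}
q2 ∈ Sat(E[b U A[(a ∨ b) U EX b]]) = {q2, q3, q5}, so the formula holds at q2.

Yes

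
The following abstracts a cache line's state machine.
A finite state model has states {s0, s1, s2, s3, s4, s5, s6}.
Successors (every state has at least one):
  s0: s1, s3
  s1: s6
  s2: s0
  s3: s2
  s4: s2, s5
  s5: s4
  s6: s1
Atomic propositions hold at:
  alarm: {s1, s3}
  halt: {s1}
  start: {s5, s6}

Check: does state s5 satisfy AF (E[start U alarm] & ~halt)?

E[start U alarm]: least fixpoint, start Z0 = Sat(alarm) = {s1, s3}, add states in Sat(start) with some successor in Z. Z1 = {s1, s3, s6}; fixed.
Sat(E[start U alarm]) = {s1, s3, s6}
Sat(~halt) = {s0, s2, s3, s4, s5, s6}
Sat(E[start U alarm] & ~halt) = {s3, s6}
AF (E[start U alarm] & ~halt): least fixpoint, start Z0 = {s3, s6}, add states with every successor in Z. Z1 = {s1, s3, s6}; Z2 = {s0, s1, s3, s6}; Z3 = {s0, s1, s2, s3, s6}; fixed.
Sat(AF (E[start U alarm] & ~halt)) = {s0, s1, s2, s3, s6}
s5 ∉ Sat(AF (E[start U alarm] & ~halt)) = {s0, s1, s2, s3, s6}, so the formula does not hold at s5.

No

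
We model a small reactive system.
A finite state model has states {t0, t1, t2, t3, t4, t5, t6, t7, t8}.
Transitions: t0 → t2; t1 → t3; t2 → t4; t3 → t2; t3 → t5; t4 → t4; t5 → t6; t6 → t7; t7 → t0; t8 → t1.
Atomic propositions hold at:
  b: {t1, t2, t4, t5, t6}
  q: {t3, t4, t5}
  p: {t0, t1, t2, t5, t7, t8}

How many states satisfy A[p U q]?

8

A[p U q]: least fixpoint, start Z0 = Sat(q) = {t3, t4, t5}, add states in Sat(p) with every successor in Z. Z1 = {t1, t2, t3, t4, t5}; Z2 = {t0, t1, t2, t3, t4, t5, t8}; Z3 = {t0, t1, t2, t3, t4, t5, t7, t8}; fixed.
Sat(A[p U q]) = {t0, t1, t2, t3, t4, t5, t7, t8}
|Sat(A[p U q])| = |{t0, t1, t2, t3, t4, t5, t7, t8}| = 8.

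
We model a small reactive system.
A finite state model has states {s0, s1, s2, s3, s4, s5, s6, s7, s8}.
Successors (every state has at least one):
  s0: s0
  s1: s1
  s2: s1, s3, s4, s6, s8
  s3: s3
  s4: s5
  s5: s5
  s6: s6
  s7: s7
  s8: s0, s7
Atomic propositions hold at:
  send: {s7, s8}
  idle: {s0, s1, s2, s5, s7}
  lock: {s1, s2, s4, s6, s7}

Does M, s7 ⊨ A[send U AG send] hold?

AG send: greatest fixpoint, start Z0 = {s7, s8}, keep only states in Sat with every successor in Z. Z1 = {s7}; fixed.
Sat(AG send) = {s7}
A[send U AG send]: least fixpoint, start Z0 = Sat(AG send) = {s7}, add states in Sat(send) with every successor in Z. Already a fixed point.
Sat(A[send U AG send]) = {s7}
s7 ∈ Sat(A[send U AG send]) = {s7}, so the formula holds at s7.

Yes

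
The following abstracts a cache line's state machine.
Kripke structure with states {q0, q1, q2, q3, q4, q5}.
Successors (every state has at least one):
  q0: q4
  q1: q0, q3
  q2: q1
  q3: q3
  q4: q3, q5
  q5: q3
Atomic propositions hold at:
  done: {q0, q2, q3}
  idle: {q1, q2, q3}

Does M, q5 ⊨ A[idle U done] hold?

A[idle U done]: least fixpoint, start Z0 = Sat(done) = {q0, q2, q3}, add states in Sat(idle) with every successor in Z. Z1 = {q0, q1, q2, q3}; fixed.
Sat(A[idle U done]) = {q0, q1, q2, q3}
q5 ∉ Sat(A[idle U done]) = {q0, q1, q2, q3}, so the formula does not hold at q5.

No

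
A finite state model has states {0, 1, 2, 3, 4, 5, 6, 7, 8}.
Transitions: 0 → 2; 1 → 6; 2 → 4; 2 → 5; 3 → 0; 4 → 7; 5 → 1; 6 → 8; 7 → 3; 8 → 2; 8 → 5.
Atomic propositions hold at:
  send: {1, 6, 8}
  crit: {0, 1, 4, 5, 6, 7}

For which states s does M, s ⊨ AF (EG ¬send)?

Sat(¬send) = {0, 2, 3, 4, 5, 7}
EG ¬send: greatest fixpoint, start Z0 = {0, 2, 3, 4, 5, 7}, keep only states in Sat with some successor in Z. Z1 = {0, 2, 3, 4, 7}; fixed.
Sat(EG ¬send) = {0, 2, 3, 4, 7}
AF (EG ¬send): least fixpoint, start Z0 = {0, 2, 3, 4, 7}, add states with every successor in Z. Already a fixed point.
Sat(AF (EG ¬send)) = {0, 2, 3, 4, 7}

{0, 2, 3, 4, 7}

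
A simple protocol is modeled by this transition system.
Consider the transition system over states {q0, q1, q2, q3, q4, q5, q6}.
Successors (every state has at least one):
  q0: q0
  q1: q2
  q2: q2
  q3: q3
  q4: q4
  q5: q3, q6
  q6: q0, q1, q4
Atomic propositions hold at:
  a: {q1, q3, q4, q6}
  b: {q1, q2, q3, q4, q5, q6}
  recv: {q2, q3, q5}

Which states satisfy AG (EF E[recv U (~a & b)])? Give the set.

Sat(~a) = {q0, q2, q5}
Sat(~a & b) = {q2, q5}
E[recv U (~a & b)]: least fixpoint, start Z0 = Sat((~a & b)) = {q2, q5}, add states in Sat(recv) with some successor in Z. Already a fixed point.
Sat(E[recv U (~a & b)]) = {q2, q5}
EF E[recv U (~a & b)]: least fixpoint, start Z0 = {q2, q5}, add states with some successor in Z. Z1 = {q1, q2, q5}; Z2 = {q1, q2, q5, q6}; fixed.
Sat(EF E[recv U (~a & b)]) = {q1, q2, q5, q6}
AG (EF E[recv U (~a & b)]): greatest fixpoint, start Z0 = {q1, q2, q5, q6}, keep only states in Sat with every successor in Z. Z1 = {q1, q2}; fixed.
Sat(AG (EF E[recv U (~a & b)])) = {q1, q2}

{q1, q2}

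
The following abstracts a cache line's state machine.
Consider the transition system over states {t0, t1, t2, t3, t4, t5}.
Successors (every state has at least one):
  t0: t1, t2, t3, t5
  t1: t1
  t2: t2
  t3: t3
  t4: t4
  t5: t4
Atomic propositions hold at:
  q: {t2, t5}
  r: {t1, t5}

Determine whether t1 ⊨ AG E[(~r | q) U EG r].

Yes

Sat(~r) = {t0, t2, t3, t4}
Sat(~r | q) = {t0, t2, t3, t4, t5}
EG r: greatest fixpoint, start Z0 = {t1, t5}, keep only states in Sat with some successor in Z. Z1 = {t1}; fixed.
Sat(EG r) = {t1}
E[(~r | q) U EG r]: least fixpoint, start Z0 = Sat(EG r) = {t1}, add states in Sat(~r | q) with some successor in Z. Z1 = {t0, t1}; fixed.
Sat(E[(~r | q) U EG r]) = {t0, t1}
AG E[(~r | q) U EG r]: greatest fixpoint, start Z0 = {t0, t1}, keep only states in Sat with every successor in Z. Z1 = {t1}; fixed.
Sat(AG E[(~r | q) U EG r]) = {t1}
t1 ∈ Sat(AG E[(~r | q) U EG r]) = {t1}, so the formula holds at t1.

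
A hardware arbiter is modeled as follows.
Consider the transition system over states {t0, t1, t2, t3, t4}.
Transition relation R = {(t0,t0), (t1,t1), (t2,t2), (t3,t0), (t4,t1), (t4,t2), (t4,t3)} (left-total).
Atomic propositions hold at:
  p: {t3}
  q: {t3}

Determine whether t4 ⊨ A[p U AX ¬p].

Sat(¬p) = {t0, t1, t2, t4}
Sat(AX ¬p) = {s : every successor in {t0, t1, t2, t4}} = {t0, t1, t2, t3}
A[p U AX ¬p]: least fixpoint, start Z0 = Sat(AX ¬p) = {t0, t1, t2, t3}, add states in Sat(p) with every successor in Z. Already a fixed point.
Sat(A[p U AX ¬p]) = {t0, t1, t2, t3}
t4 ∉ Sat(A[p U AX ¬p]) = {t0, t1, t2, t3}, so the formula does not hold at t4.

No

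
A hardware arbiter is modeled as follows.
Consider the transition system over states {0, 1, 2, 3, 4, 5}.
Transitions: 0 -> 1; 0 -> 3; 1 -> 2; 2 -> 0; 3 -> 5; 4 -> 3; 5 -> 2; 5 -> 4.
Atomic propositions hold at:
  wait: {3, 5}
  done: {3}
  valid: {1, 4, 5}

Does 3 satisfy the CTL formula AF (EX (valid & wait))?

Yes

Sat(valid & wait) = {5}
Sat(EX (valid & wait)) = {s : some successor in {5}} = {3}
AF (EX (valid & wait)): least fixpoint, start Z0 = {3}, add states with every successor in Z. Z1 = {3, 4}; fixed.
Sat(AF (EX (valid & wait))) = {3, 4}
3 ∈ Sat(AF (EX (valid & wait))) = {3, 4}, so the formula holds at 3.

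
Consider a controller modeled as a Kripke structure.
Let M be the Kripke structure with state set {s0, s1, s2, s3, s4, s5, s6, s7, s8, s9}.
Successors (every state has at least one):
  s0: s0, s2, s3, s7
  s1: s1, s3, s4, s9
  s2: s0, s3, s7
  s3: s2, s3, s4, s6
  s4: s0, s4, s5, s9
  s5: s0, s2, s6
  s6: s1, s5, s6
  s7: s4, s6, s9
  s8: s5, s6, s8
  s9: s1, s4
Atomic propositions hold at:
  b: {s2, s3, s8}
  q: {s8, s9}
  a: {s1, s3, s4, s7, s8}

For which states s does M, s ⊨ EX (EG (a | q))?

{s0, s1, s2, s3, s4, s6, s7, s8, s9}

Sat(a | q) = {s1, s3, s4, s7, s8, s9}
EG (a | q): greatest fixpoint, start Z0 = {s1, s3, s4, s7, s8, s9}, keep only states in Sat with some successor in Z. Already a fixed point.
Sat(EG (a | q)) = {s1, s3, s4, s7, s8, s9}
Sat(EX (EG (a | q))) = {s : some successor in {s1, s3, s4, s7, s8, s9}} = {s0, s1, s2, s3, s4, s6, s7, s8, s9}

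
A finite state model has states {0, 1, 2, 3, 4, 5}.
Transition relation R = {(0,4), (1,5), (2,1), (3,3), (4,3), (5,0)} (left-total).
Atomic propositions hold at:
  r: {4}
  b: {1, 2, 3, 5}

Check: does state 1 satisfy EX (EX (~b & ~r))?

Yes

Sat(~b) = {0, 4}
Sat(~r) = {0, 1, 2, 3, 5}
Sat(~b & ~r) = {0}
Sat(EX (~b & ~r)) = {s : some successor in {0}} = {5}
Sat(EX (EX (~b & ~r))) = {s : some successor in {5}} = {1}
1 ∈ Sat(EX (EX (~b & ~r))) = {1}, so the formula holds at 1.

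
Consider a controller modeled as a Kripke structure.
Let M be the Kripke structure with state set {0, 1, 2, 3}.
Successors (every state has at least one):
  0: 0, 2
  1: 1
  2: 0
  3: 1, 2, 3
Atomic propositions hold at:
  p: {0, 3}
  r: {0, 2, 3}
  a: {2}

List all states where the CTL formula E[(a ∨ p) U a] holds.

Sat(a ∨ p) = {0, 2, 3}
E[(a ∨ p) U a]: least fixpoint, start Z0 = Sat(a) = {2}, add states in Sat(a ∨ p) with some successor in Z. Z1 = {0, 2, 3}; fixed.
Sat(E[(a ∨ p) U a]) = {0, 2, 3}

{0, 2, 3}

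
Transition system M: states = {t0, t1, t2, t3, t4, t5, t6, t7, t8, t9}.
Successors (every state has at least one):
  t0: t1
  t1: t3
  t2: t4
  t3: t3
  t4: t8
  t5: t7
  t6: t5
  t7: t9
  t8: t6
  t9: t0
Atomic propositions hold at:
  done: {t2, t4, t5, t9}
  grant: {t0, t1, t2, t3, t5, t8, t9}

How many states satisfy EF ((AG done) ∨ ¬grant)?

6

AG done: greatest fixpoint, start Z0 = {t2, t4, t5, t9}, keep only states in Sat with every successor in Z. Z1 = {t2}; Z2 = ∅; fixed.
Sat(AG done) = ∅
Sat(¬grant) = {t4, t6, t7}
Sat((AG done) ∨ ¬grant) = {t4, t6, t7}
EF ((AG done) ∨ ¬grant): least fixpoint, start Z0 = {t4, t6, t7}, add states with some successor in Z. Z1 = {t2, t4, t5, t6, t7, t8}; fixed.
Sat(EF ((AG done) ∨ ¬grant)) = {t2, t4, t5, t6, t7, t8}
|Sat(EF ((AG done) ∨ ¬grant))| = |{t2, t4, t5, t6, t7, t8}| = 6.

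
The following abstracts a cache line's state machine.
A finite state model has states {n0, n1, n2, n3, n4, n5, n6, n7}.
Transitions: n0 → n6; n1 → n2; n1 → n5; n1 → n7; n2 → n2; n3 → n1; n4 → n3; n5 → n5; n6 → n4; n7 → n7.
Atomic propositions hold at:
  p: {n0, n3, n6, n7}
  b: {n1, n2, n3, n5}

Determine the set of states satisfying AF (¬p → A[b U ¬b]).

{n0, n3, n4, n6, n7}

Sat(¬p) = {n1, n2, n4, n5}
Sat(¬b) = {n0, n4, n6, n7}
A[b U ¬b]: least fixpoint, start Z0 = Sat(¬b) = {n0, n4, n6, n7}, add states in Sat(b) with every successor in Z. Already a fixed point.
Sat(A[b U ¬b]) = {n0, n4, n6, n7}
Sat(¬p → A[b U ¬b]) = {n0, n3, n4, n6, n7}
AF (¬p → A[b U ¬b]): least fixpoint, start Z0 = {n0, n3, n4, n6, n7}, add states with every successor in Z. Already a fixed point.
Sat(AF (¬p → A[b U ¬b])) = {n0, n3, n4, n6, n7}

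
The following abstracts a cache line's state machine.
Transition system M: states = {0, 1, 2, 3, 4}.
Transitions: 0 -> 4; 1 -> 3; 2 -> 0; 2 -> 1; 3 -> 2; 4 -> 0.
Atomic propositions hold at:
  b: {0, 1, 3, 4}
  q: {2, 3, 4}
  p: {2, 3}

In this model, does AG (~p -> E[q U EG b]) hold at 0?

Sat(~p) = {0, 1, 4}
EG b: greatest fixpoint, start Z0 = {0, 1, 3, 4}, keep only states in Sat with some successor in Z. Z1 = {0, 1, 4}; Z2 = {0, 4}; fixed.
Sat(EG b) = {0, 4}
E[q U EG b]: least fixpoint, start Z0 = Sat(EG b) = {0, 4}, add states in Sat(q) with some successor in Z. Z1 = {0, 2, 4}; Z2 = {0, 2, 3, 4}; fixed.
Sat(E[q U EG b]) = {0, 2, 3, 4}
Sat(~p -> E[q U EG b]) = {0, 2, 3, 4}
AG (~p -> E[q U EG b]): greatest fixpoint, start Z0 = {0, 2, 3, 4}, keep only states in Sat with every successor in Z. Z1 = {0, 3, 4}; Z2 = {0, 4}; fixed.
Sat(AG (~p -> E[q U EG b])) = {0, 4}
0 ∈ Sat(AG (~p -> E[q U EG b])) = {0, 4}, so the formula holds at 0.

Yes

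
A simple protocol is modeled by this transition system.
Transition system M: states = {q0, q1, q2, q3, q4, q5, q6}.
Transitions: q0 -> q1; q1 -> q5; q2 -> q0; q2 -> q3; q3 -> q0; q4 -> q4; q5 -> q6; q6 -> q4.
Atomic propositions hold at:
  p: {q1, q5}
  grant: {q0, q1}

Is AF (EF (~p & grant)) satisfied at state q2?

Yes

Sat(~p) = {q0, q2, q3, q4, q6}
Sat(~p & grant) = {q0}
EF (~p & grant): least fixpoint, start Z0 = {q0}, add states with some successor in Z. Z1 = {q0, q2, q3}; fixed.
Sat(EF (~p & grant)) = {q0, q2, q3}
AF (EF (~p & grant)): least fixpoint, start Z0 = {q0, q2, q3}, add states with every successor in Z. Already a fixed point.
Sat(AF (EF (~p & grant))) = {q0, q2, q3}
q2 ∈ Sat(AF (EF (~p & grant))) = {q0, q2, q3}, so the formula holds at q2.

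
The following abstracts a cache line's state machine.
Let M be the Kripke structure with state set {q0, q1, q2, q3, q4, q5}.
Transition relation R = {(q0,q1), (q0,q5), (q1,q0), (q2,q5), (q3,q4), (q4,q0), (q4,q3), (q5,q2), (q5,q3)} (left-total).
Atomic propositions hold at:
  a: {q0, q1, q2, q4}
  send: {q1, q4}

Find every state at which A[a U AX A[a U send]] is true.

{q3}

A[a U send]: least fixpoint, start Z0 = Sat(send) = {q1, q4}, add states in Sat(a) with every successor in Z. Already a fixed point.
Sat(A[a U send]) = {q1, q4}
Sat(AX A[a U send]) = {s : every successor in {q1, q4}} = {q3}
A[a U AX A[a U send]]: least fixpoint, start Z0 = Sat(AX A[a U send]) = {q3}, add states in Sat(a) with every successor in Z. Already a fixed point.
Sat(A[a U AX A[a U send]]) = {q3}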